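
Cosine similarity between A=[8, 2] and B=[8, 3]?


A·B = 8·8 + 2·3 = 70
‖A‖ = √68 = 8.2462, ‖B‖ = √73 = 8.544
cos = 70/(√68·√73) = 70/√4964 = 0.9935

0.9935


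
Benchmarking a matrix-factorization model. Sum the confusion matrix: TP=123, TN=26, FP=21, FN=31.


Total = TP + TN + FP + FN
= 123 + 26 + 21 + 31
= 201
(Predicted positive: 144, predicted negative: 57)

201


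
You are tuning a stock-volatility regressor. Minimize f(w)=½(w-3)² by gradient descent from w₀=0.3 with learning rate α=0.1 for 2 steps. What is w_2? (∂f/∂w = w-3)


step 1: grad = 0.3-3 = -2.7; w = 0.3 - 0.1·(-2.7) = 0.57
step 2: grad = 0.57-3 = -2.43; w = 0.57 - 0.1·(-2.43) = 0.813

0.813


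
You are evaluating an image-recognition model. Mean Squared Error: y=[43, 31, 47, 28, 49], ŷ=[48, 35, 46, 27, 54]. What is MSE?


Squared errors: (43-48)²=25, (31-35)²=16, (47-46)²=1, (28-27)²=1, (49-54)²=25
Sum = 68
MSE = 68/5 = 68/5

68/5


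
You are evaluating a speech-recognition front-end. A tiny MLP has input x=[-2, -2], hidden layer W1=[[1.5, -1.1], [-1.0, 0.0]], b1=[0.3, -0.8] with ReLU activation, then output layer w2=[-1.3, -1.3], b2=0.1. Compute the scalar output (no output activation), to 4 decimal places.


z1[0] = (1.5)·(-2) + (-1.1)·(-2) + 0.3 = -0.5
z1[1] = (-1.0)·(-2) + (0.0)·(-2) - 0.8 = 1.2
h = ReLU(z1) = [0.0, 1.2]
output = (-1.3)·(0.0) + (-1.3)·(1.2) + 0.1 = -1.46

-1.46


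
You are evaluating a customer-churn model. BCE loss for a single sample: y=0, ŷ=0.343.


BCE = -[y·ln(p) + (1-y)·ln(1-p)]
= -0 - 1·ln(1-0.343)
= -ln(0.657) = 0.4201

0.4201


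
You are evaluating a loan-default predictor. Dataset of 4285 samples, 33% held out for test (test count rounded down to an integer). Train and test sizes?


Test = ⌊4285·33/100⌋ = 1414
Train = 4285 - 1414 = 2871

Train: 2871, Test: 1414


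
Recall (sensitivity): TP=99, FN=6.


Recall = TP/(TP+FN)
= 99/(99+6)
= 99/105 = 94.29%

94.29%


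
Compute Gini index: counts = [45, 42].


Probabilities: [45/87, 42/87] ≈ [0.5172, 0.4828]
Σpᵢ² = (2025 + 1764)/87² = 3789/7569
Gini = 1 - Σpᵢ² = 1 - 3789/7569 = 0.4994

0.4994


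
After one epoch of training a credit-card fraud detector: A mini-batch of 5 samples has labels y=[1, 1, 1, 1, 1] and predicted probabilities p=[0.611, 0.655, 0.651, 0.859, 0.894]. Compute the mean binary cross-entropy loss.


L[0] = -ln(0.611) = 0.4927
L[1] = -ln(0.655) = 0.4231
L[2] = -ln(0.651) = 0.4292
L[3] = -ln(0.859) = 0.152
L[4] = -ln(0.894) = 0.112
mean = (0.4927 + 0.4231 + 0.4292 + 0.152 + 0.112)/5 = 0.3218

0.3218


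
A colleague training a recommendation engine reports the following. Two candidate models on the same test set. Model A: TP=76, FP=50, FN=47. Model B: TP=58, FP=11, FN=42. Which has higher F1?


Model A: P=76/126=0.6032, R=76/123=0.6179, F1=2PR/(P+R)=2TP/(2TP+FP+FN)=152/249=0.6104
Model B: P=58/69=0.8406, R=58/100=0.58, F1=2PR/(P+R)=2TP/(2TP+FP+FN)=116/169=0.6864
0.6104 < 0.6864 → Model B

Model B


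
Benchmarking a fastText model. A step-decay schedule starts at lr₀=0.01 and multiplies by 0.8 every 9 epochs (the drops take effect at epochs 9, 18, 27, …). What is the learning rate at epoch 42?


n_drops = ⌊42/9⌋ = 4
lr = 0.01·0.8^4 = 0.01·0.4096 = 0.004096

0.004096


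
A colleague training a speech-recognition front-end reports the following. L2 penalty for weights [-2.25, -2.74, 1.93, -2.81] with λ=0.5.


‖w‖₂² = (-2.25)² + (-2.74)² + (1.93)² + (-2.81)²
     = 5.0625 + 7.5076 + 3.7249 + 7.8961
     = 24.1911
λ·‖w‖₂² = 0.5·24.1911 = 12.09555

12.09555


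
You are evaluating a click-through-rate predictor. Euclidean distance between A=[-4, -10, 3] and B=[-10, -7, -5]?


d = √((-4+ 10)² + (-10+ 7)² + (3+ 5)²)
  = √(36 + 9 + 64)
  = √109 = 10.4403

10.4403


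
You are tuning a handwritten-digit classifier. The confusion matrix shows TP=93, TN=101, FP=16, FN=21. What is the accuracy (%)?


Accuracy = (TP+TN)/(TP+TN+FP+FN)
= (93+101)/(231)
= 194/231 = 83.98%

83.98%


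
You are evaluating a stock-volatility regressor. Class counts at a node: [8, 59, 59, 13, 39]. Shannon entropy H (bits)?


Probabilities: [8/178, 59/178, 59/178, 13/178, 39/178] ≈ [0.0449, 0.3315, 0.3315, 0.073, 0.2191]
H = -((8/178)·log₂(8/178) + (59/178)·log₂(59/178) + (59/178)·log₂(59/178) + (13/178)·log₂(13/178) + (39/178)·log₂(39/178))
  = 2.0129 bits

2.0129 bits


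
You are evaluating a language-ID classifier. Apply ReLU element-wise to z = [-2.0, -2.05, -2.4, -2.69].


ReLU(-2.0) = max(0, -2.0) = 0.0
ReLU(-2.05) = max(0, -2.05) = 0.0
ReLU(-2.4) = max(0, -2.4) = 0.0
ReLU(-2.69) = max(0, -2.69) = 0.0
result = [0.0, 0.0, 0.0, 0.0]

[0.0, 0.0, 0.0, 0.0]


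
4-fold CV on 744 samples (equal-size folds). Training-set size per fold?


Fold size = 744/4 = 186
Training per fold = 744 - 186 = 558

558


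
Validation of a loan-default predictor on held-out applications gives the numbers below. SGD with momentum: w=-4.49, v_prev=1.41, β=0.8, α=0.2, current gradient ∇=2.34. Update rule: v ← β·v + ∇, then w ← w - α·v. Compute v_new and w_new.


v_new = 0.8·1.41 + 2.34 = 1.128 + 2.34 = 3.468
w_new = -4.49 - 0.2·3.468 = -4.49 - 0.6936 = -5.1836

v_new=3.468, w_new=-5.1836


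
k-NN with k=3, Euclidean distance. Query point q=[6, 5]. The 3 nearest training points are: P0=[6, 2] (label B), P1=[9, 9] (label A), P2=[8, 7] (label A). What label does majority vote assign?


d(q,P0) = 3.0  (label B)
d(q,P1) = 5.0  (label A)
d(q,P2) = 2.8284  (label A)
Votes: A=2, B=1
Majority → A

A


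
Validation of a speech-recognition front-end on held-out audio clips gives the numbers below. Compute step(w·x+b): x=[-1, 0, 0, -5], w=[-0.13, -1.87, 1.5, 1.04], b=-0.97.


z = (-1)·(-0.13) + (0)·(-1.87) + (0)·(1.5) + (-5)·(1.04) - 0.97
  = -6.04
step(z) = 0 (z<0)

0


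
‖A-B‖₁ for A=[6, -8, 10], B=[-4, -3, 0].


d = |6+ 4| + |-8+ 3| + |10-0|
  = 10 + 5 + 10
  = 25

25


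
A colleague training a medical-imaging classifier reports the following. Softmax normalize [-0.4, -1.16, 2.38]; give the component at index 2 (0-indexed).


Exponentials: e^-0.4=0.6703, e^-1.16=0.3135, e^2.38=10.8049
Sum = 11.7887
Softmax = [0.0569, 0.0266, 0.9165]
p[2] = 10.8049/11.7887 = 0.9165

0.9165


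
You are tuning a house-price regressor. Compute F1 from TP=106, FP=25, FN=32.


Precision = 106/131 = 0.8092
Recall = 106/138 = 0.7681
F1 = 2·P·R/(P+R) = 2·TP/(2·TP+FP+FN) = 212/(212+25+32) = 212/269 = 0.7881

0.7881


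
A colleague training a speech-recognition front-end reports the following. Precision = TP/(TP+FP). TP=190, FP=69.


Precision = TP/(TP+FP)
= 190/(190+69)
= 190/259 = 73.36%

73.36%


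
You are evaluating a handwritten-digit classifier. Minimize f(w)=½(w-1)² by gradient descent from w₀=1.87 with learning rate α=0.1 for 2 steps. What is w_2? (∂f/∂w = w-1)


step 1: grad = 1.87-1 = 0.87; w = 1.87 - 0.1·(0.87) = 1.783
step 2: grad = 1.783-1 = 0.783; w = 1.783 - 0.1·(0.783) = 1.7047

1.7047


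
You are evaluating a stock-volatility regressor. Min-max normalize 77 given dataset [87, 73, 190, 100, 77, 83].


min=73, max=190
(77-73)/(190-73) = 4/117 = 0.0342

0.0342


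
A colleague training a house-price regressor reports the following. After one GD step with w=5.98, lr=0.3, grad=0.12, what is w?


w_new = w - α·∇
= 5.98 - 0.3·0.12
= 5.98 - 0.036
= 5.944

5.944


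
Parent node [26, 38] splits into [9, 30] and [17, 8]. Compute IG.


Parent = [26, 38], H_parent = 0.9745
H_left = 0.7793 (n=39), H_right = 0.9044 (n=25)
H_children = (39/64)·0.7793 + (25/64)·0.9044 = 0.8282
IG = 0.9745 - 0.8282 = 0.1463

0.1463


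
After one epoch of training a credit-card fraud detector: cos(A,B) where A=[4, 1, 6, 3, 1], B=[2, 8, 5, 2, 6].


A·B = 4·2 + 1·8 + 6·5 + 3·2 + 1·6 = 58
‖A‖ = √63 = 7.9373, ‖B‖ = √133 = 11.5326
cos = 58/(√63·√133) = 58/√8379 = 0.6336

0.6336


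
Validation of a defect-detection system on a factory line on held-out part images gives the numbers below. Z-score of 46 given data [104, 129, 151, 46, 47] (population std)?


μ = 95.4, σ = 42.608
z = (46 - 95.4)/42.608 = -1.1594

-1.1594


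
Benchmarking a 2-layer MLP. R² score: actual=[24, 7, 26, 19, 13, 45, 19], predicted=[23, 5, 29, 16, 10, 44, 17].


ȳ = 21.8571
SS_res = Σ(y-ŷ)² = 37
SS_tot = Σ(y-ȳ)² = 872.86
R² = 1 - SS_res/SS_tot = 1 - 0.0424 = 0.9576

0.9576


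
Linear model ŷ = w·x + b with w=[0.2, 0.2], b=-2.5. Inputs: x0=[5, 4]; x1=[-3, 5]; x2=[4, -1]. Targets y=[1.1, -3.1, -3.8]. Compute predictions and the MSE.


ŷ0 = (0.2)·(5) + (0.2)·(4) - 2.5 = -0.7
ŷ1 = (0.2)·(-3) + (0.2)·(5) - 2.5 = -2.1
ŷ2 = (0.2)·(4) + (0.2)·(-1) - 2.5 = -1.9
errors² = [3.24, 1.0, 3.61]
MSE = 7.8500/3 = 2.6167

2.6167


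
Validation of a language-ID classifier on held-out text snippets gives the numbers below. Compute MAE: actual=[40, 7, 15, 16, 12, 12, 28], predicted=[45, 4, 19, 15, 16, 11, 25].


Absolute errors: |40-45|=5, |7-4|=3, |15-19|=4, |16-15|=1, |12-16|=4, |12-11|=1, |28-25|=3
Sum = 21
MAE = 21/7 = 3

3


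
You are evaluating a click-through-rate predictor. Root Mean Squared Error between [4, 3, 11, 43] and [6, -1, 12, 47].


MSE = 37/4 = 9.25
RMSE = √(37/4) = 3.0414

3.0414


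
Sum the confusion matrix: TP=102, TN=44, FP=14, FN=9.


Total = TP + TN + FP + FN
= 102 + 44 + 14 + 9
= 169
(Predicted positive: 116, predicted negative: 53)

169


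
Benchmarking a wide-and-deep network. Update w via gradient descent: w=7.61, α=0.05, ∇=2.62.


w_new = w - α·∇
= 7.61 - 0.05·2.62
= 7.61 - 0.131
= 7.479

7.479


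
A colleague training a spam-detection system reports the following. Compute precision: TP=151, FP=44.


Precision = TP/(TP+FP)
= 151/(151+44)
= 151/195 = 77.44%

77.44%


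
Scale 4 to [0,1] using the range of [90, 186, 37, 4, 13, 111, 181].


min=4, max=186
(4-4)/(186-4) = 0/182 = 0.0

0.0


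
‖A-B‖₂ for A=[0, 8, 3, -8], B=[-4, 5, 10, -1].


d = √((0+ 4)² + (8-5)² + (3-10)² + (-8+ 1)²)
  = √(16 + 9 + 49 + 49)
  = √123 = 11.0905

11.0905


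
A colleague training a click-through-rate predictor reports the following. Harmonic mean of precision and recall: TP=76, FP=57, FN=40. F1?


Precision = 76/133 = 0.5714
Recall = 76/116 = 0.6552
F1 = 2·P·R/(P+R) = 2·TP/(2·TP+FP+FN) = 152/(152+57+40) = 152/249 = 0.6104

0.6104


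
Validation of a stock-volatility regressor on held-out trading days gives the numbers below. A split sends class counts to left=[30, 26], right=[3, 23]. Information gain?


Parent = [33, 49], H_parent = 0.9724
H_left = 0.9963 (n=56), H_right = 0.5159 (n=26)
H_children = (56/82)·0.9963 + (26/82)·0.5159 = 0.844
IG = 0.9724 - 0.844 = 0.1284

0.1284


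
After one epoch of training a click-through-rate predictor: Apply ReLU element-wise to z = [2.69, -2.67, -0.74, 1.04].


ReLU(2.69) = max(0, 2.69) = 2.69
ReLU(-2.67) = max(0, -2.67) = 0.0
ReLU(-0.74) = max(0, -0.74) = 0.0
ReLU(1.04) = max(0, 1.04) = 1.04
result = [2.69, 0.0, 0.0, 1.04]

[2.69, 0.0, 0.0, 1.04]


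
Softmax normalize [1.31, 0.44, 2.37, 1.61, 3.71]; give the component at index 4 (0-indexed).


Exponentials: e^1.31=3.7062, e^0.44=1.5527, e^2.37=10.6974, e^1.61=5.0028, e^3.71=40.8538
Sum = 61.8129
Softmax = [0.06, 0.0251, 0.1731, 0.0809, 0.6609]
p[4] = 40.8538/61.8129 = 0.6609

0.6609


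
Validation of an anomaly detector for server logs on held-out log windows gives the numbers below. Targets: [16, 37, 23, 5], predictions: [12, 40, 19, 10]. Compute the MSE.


Squared errors: (16-12)²=16, (37-40)²=9, (23-19)²=16, (5-10)²=25
Sum = 66
MSE = 66/4 = 33/2

33/2


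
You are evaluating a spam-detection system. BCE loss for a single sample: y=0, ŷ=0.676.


BCE = -[y·ln(p) + (1-y)·ln(1-p)]
= -0 - 1·ln(1-0.676)
= -ln(0.324) = 1.127

1.127


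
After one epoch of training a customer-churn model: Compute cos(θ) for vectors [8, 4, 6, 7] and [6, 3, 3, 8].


A·B = 8·6 + 4·3 + 6·3 + 7·8 = 134
‖A‖ = √165 = 12.8452, ‖B‖ = √118 = 10.8628
cos = 134/(√165·√118) = 134/√19470 = 0.9603

0.9603


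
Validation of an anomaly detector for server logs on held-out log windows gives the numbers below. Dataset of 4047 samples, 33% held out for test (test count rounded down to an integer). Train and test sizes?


Test = ⌊4047·33/100⌋ = 1335
Train = 4047 - 1335 = 2712

Train: 2712, Test: 1335


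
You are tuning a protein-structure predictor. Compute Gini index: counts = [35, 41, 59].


Probabilities: [35/135, 41/135, 59/135] ≈ [0.2593, 0.3037, 0.437]
Σpᵢ² = (1225 + 1681 + 3481)/135² = 6387/18225
Gini = 1 - Σpᵢ² = 1 - 6387/18225 = 0.6495

0.6495


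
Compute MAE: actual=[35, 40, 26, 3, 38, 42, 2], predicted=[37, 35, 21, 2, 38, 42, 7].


Absolute errors: |35-37|=2, |40-35|=5, |26-21|=5, |3-2|=1, |38-38|=0, |42-42|=0, |2-7|=5
Sum = 18
MAE = 18/7 = 18/7

18/7


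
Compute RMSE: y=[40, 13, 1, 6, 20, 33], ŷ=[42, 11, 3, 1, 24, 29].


MSE = 69/6 = 11.5
RMSE = √(69/6) = 3.3912

3.3912


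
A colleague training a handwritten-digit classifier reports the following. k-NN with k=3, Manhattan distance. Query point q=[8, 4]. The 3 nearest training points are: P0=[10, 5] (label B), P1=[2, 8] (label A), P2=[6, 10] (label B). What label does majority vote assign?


d(q,P0) = 3  (label B)
d(q,P1) = 10  (label A)
d(q,P2) = 8  (label B)
Votes: A=1, B=2
Majority → B

B


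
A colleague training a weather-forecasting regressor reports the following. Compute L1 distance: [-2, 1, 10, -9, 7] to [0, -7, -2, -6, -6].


d = |-2-0| + |1+ 7| + |10+ 2| + |-9+ 6| + |7+ 6|
  = 2 + 8 + 12 + 3 + 13
  = 38

38


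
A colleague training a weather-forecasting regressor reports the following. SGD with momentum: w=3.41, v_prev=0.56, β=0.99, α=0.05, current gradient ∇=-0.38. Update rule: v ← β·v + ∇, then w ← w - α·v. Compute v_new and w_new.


v_new = 0.99·0.56 - 0.38 = 0.5544 - 0.38 = 0.1744
w_new = 3.41 - 0.05·0.1744 = 3.41 - 0.00872 = 3.40128

v_new=0.1744, w_new=3.40128


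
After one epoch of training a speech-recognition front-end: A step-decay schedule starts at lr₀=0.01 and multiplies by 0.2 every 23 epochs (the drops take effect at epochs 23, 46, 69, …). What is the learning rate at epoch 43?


n_drops = ⌊43/23⌋ = 1
lr = 0.01·0.2^1 = 0.01·0.2 = 0.002

0.002


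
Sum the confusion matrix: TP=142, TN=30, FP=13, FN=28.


Total = TP + TN + FP + FN
= 142 + 30 + 13 + 28
= 213
(Predicted positive: 155, predicted negative: 58)

213


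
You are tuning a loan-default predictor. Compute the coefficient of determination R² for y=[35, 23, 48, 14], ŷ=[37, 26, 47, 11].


ȳ = 30
SS_res = Σ(y-ŷ)² = 23
SS_tot = Σ(y-ȳ)² = 654
R² = 1 - SS_res/SS_tot = 1 - 0.0352 = 0.9648

0.9648


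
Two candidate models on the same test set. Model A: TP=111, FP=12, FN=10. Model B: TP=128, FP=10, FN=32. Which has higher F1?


Model A: P=111/123=0.9024, R=111/121=0.9174, F1=2PR/(P+R)=2TP/(2TP+FP+FN)=222/244=0.9098
Model B: P=128/138=0.9275, R=128/160=0.8, F1=2PR/(P+R)=2TP/(2TP+FP+FN)=256/298=0.8591
0.9098 > 0.8591 → Model A

Model A


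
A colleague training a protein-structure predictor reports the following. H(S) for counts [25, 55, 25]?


Probabilities: [25/105, 55/105, 25/105] ≈ [0.2381, 0.5238, 0.2381]
H = -((25/105)·log₂(25/105) + (55/105)·log₂(55/105) + (25/105)·log₂(25/105))
  = 1.4746 bits

1.4746 bits


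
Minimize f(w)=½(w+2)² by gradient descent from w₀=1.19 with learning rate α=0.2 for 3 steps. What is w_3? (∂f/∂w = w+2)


step 1: grad = 1.19+2 = 3.19; w = 1.19 - 0.2·(3.19) = 0.552
step 2: grad = 0.552+2 = 2.552; w = 0.552 - 0.2·(2.552) = 0.0416
step 3: grad = 0.0416+2 = 2.0416; w = 0.0416 - 0.2·(2.0416) = -0.36672

-0.36672


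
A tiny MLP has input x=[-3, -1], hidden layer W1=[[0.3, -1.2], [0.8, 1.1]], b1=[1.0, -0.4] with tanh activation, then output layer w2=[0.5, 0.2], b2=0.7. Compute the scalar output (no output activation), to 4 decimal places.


z1[0] = (0.3)·(-3) + (-1.2)·(-1) + 1.0 = 1.3
z1[1] = (0.8)·(-3) + (1.1)·(-1) - 0.4 = -3.9
h = tanh(z1) = [0.8617, -0.9992]
output = (0.5)·(0.8617) + (0.2)·(-0.9992) + 0.7 = 0.931

0.931


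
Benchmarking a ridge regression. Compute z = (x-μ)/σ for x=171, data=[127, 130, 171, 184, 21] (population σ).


μ = 126.6, σ = 57.3222
z = (171 - 126.6)/57.3222 = 0.7746

0.7746


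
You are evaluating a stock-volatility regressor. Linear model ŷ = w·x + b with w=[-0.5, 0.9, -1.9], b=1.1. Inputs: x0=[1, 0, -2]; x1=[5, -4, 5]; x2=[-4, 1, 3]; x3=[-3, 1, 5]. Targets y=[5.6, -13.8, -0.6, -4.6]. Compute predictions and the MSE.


ŷ0 = (-0.5)·(1) + (0.9)·(0) + (-1.9)·(-2) + 1.1 = 4.4
ŷ1 = (-0.5)·(5) + (0.9)·(-4) + (-1.9)·(5) + 1.1 = -14.5
ŷ2 = (-0.5)·(-4) + (0.9)·(1) + (-1.9)·(3) + 1.1 = -1.7
ŷ3 = (-0.5)·(-3) + (0.9)·(1) + (-1.9)·(5) + 1.1 = -6.0
errors² = [1.44, 0.49, 1.21, 1.96]
MSE = 5.1000/4 = 1.275

1.275


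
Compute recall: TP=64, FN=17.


Recall = TP/(TP+FN)
= 64/(64+17)
= 64/81 = 79.01%

79.01%


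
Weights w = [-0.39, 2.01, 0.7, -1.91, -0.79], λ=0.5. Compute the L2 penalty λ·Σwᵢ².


‖w‖₂² = (-0.39)² + (2.01)² + (0.7)² + (-1.91)² + (-0.79)²
     = 0.1521 + 4.0401 + 0.49 + 3.6481 + 0.6241
     = 8.9544
λ·‖w‖₂² = 0.5·8.9544 = 4.4772

4.4772


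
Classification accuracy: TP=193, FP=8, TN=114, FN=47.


Accuracy = (TP+TN)/(TP+TN+FP+FN)
= (193+114)/(362)
= 307/362 = 84.81%

84.81%


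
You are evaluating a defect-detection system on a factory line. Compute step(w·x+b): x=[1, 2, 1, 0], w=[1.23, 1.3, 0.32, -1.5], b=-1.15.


z = (1)·(1.23) + (2)·(1.3) + (1)·(0.32) + (0)·(-1.5) - 1.15
  = 3.0
step(z) = 1 (z≥0)

1


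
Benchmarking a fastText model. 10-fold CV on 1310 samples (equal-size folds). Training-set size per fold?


Fold size = 1310/10 = 131
Training per fold = 1310 - 131 = 1179

1179


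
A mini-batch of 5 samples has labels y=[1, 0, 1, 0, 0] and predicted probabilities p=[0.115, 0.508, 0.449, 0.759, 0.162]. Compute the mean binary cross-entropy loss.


L[0] = -ln(0.115) = 2.1628
L[1] = -ln(1-0.508) = -ln(0.492) = 0.7093
L[2] = -ln(0.449) = 0.8007
L[3] = -ln(1-0.759) = -ln(0.241) = 1.423
L[4] = -ln(1-0.162) = -ln(0.838) = 0.1767
mean = (2.1628 + 0.7093 + 0.8007 + 1.423 + 0.1767)/5 = 1.0545

1.0545


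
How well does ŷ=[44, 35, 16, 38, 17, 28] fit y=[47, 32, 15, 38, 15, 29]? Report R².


ȳ = 29.3333
SS_res = Σ(y-ŷ)² = 24
SS_tot = Σ(y-ȳ)² = 805.33
R² = 1 - SS_res/SS_tot = 1 - 0.0298 = 0.9702

0.9702


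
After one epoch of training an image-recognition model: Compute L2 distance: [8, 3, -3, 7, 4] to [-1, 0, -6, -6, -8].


d = √((8+ 1)² + (3-0)² + (-3+ 6)² + (7+ 6)² + (4+ 8)²)
  = √(81 + 9 + 9 + 169 + 144)
  = √412 = 20.2978

20.2978


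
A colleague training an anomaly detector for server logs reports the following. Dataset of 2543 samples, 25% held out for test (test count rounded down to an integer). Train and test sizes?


Test = ⌊2543·25/100⌋ = 635
Train = 2543 - 635 = 1908

Train: 1908, Test: 635


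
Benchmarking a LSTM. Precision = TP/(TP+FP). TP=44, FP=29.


Precision = TP/(TP+FP)
= 44/(44+29)
= 44/73 = 60.27%

60.27%


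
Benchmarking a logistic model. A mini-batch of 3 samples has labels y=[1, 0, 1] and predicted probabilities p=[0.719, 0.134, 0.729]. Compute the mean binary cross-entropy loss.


L[0] = -ln(0.719) = 0.3299
L[1] = -ln(1-0.134) = -ln(0.866) = 0.1439
L[2] = -ln(0.729) = 0.3161
mean = (0.3299 + 0.1439 + 0.3161)/3 = 0.2633

0.2633


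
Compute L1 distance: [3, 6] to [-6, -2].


d = |3+ 6| + |6+ 2|
  = 9 + 8
  = 17

17


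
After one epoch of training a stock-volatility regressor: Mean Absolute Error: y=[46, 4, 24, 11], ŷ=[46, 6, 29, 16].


Absolute errors: |46-46|=0, |4-6|=2, |24-29|=5, |11-16|=5
Sum = 12
MAE = 12/4 = 3

3


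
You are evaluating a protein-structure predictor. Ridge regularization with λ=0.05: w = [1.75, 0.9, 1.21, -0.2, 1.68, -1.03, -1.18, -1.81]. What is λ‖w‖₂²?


‖w‖₂² = (1.75)² + (0.9)² + (1.21)² + (-0.2)² + (1.68)² + (-1.03)² + (-1.18)² + (-1.81)²
     = 3.0625 + 0.81 + 1.4641 + 0.04 + 2.8224 + 1.0609 + 1.3924 + 3.2761
     = 13.9284
λ·‖w‖₂² = 0.05·13.9284 = 0.69642

0.69642


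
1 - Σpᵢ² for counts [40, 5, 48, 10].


Probabilities: [40/103, 5/103, 48/103, 10/103] ≈ [0.3883, 0.0485, 0.466, 0.0971]
Σpᵢ² = (1600 + 25 + 2304 + 100)/103² = 4029/10609
Gini = 1 - Σpᵢ² = 1 - 4029/10609 = 0.6202

0.6202


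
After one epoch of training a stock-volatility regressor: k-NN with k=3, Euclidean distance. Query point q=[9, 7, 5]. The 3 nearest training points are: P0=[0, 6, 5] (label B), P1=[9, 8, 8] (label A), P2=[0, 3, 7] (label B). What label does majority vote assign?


d(q,P0) = 9.0554  (label B)
d(q,P1) = 3.1623  (label A)
d(q,P2) = 10.0499  (label B)
Votes: A=1, B=2
Majority → B

B


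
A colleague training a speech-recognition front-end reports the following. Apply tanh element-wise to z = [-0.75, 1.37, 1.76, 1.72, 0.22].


tanh(-0.75) = -0.6351
tanh(1.37) = 0.8787
tanh(1.76) = 0.9425
tanh(1.72) = 0.9379
tanh(0.22) = 0.2165
result = [-0.6351, 0.8787, 0.9425, 0.9379, 0.2165]

[-0.6351, 0.8787, 0.9425, 0.9379, 0.2165]


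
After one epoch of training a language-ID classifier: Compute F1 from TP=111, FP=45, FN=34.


Precision = 111/156 = 0.7115
Recall = 111/145 = 0.7655
F1 = 2·P·R/(P+R) = 2·TP/(2·TP+FP+FN) = 222/(222+45+34) = 222/301 = 0.7375

0.7375


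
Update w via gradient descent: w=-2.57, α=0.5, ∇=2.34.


w_new = w - α·∇
= -2.57 - 0.5·2.34
= -2.57 - 1.17
= -3.74

-3.74


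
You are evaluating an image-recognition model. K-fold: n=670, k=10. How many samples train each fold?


Fold size = 670/10 = 67
Training per fold = 670 - 67 = 603

603


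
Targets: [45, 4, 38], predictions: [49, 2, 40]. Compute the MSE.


Squared errors: (45-49)²=16, (4-2)²=4, (38-40)²=4
Sum = 24
MSE = 24/3 = 8

8


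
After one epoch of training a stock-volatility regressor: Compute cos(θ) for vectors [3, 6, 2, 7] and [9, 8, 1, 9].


A·B = 3·9 + 6·8 + 2·1 + 7·9 = 140
‖A‖ = √98 = 9.8995, ‖B‖ = √227 = 15.0665
cos = 140/(√98·√227) = 140/√22246 = 0.9386

0.9386


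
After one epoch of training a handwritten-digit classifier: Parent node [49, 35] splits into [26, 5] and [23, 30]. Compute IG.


Parent = [49, 35], H_parent = 0.9799
H_left = 0.6374 (n=31), H_right = 0.9874 (n=53)
H_children = (31/84)·0.6374 + (53/84)·0.9874 = 0.8582
IG = 0.9799 - 0.8582 = 0.1217

0.1217


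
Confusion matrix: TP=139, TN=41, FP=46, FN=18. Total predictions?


Total = TP + TN + FP + FN
= 139 + 41 + 46 + 18
= 244
(Predicted positive: 185, predicted negative: 59)

244


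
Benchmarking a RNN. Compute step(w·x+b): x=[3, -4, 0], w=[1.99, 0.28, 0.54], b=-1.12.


z = (3)·(1.99) + (-4)·(0.28) + (0)·(0.54) - 1.12
  = 3.73
step(z) = 1 (z≥0)

1


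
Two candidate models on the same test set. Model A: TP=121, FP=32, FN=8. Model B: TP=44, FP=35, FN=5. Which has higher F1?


Model A: P=121/153=0.7908, R=121/129=0.938, F1=2PR/(P+R)=2TP/(2TP+FP+FN)=242/282=0.8582
Model B: P=44/79=0.557, R=44/49=0.898, F1=2PR/(P+R)=2TP/(2TP+FP+FN)=88/128=0.6875
0.8582 > 0.6875 → Model A

Model A


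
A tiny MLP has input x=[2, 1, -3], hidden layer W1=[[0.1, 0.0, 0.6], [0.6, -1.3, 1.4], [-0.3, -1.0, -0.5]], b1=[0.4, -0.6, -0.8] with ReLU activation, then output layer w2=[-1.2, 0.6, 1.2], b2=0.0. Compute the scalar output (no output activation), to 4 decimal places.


z1[0] = (0.1)·(2) + (0.0)·(1) + (0.6)·(-3) + 0.4 = -1.2
z1[1] = (0.6)·(2) + (-1.3)·(1) + (1.4)·(-3) - 0.6 = -4.9
z1[2] = (-0.3)·(2) + (-1.0)·(1) + (-0.5)·(-3) - 0.8 = -0.9
h = ReLU(z1) = [0.0, 0.0, 0.0]
output = (-1.2)·(0.0) + (0.6)·(0.0) + (1.2)·(0.0) + 0.0 = 0.0

0.0


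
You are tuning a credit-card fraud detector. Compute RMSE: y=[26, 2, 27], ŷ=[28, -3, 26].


MSE = 30/3 = 10
RMSE = √(30/3) = 3.1623

3.1623


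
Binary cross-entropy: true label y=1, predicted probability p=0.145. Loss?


BCE = -[y·ln(p) + (1-y)·ln(1-p)]
= -1·ln(0.145) - 0
= -ln(0.145) = 1.931

1.931


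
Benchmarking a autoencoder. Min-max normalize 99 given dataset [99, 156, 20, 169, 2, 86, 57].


min=2, max=169
(99-2)/(169-2) = 97/167 = 0.5808

0.5808


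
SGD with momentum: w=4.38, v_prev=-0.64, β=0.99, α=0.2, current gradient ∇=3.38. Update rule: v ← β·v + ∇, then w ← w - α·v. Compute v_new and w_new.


v_new = 0.99·-0.64 + 3.38 = -0.6336 + 3.38 = 2.7464
w_new = 4.38 - 0.2·2.7464 = 4.38 - 0.54928 = 3.83072

v_new=2.7464, w_new=3.83072


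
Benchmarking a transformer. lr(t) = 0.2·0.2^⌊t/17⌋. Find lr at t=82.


n_drops = ⌊82/17⌋ = 4
lr = 0.2·0.2^4 = 0.2·0.0016 = 0.00032

0.00032


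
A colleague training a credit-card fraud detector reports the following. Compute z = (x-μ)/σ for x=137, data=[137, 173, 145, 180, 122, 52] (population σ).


μ = 134.8333, σ = 42.0928
z = (137 - 134.8333)/42.0928 = 0.0515

0.0515


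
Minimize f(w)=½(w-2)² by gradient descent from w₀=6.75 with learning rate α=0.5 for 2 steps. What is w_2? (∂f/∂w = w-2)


step 1: grad = 6.75-2 = 4.75; w = 6.75 - 0.5·(4.75) = 4.375
step 2: grad = 4.375-2 = 2.375; w = 4.375 - 0.5·(2.375) = 3.1875

3.1875


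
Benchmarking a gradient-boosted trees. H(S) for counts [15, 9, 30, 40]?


Probabilities: [15/94, 9/94, 30/94, 40/94] ≈ [0.1596, 0.0957, 0.3191, 0.4255]
H = -((15/94)·log₂(15/94) + (9/94)·log₂(9/94) + (30/94)·log₂(30/94) + (40/94)·log₂(40/94))
  = 1.797 bits

1.797 bits


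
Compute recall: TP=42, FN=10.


Recall = TP/(TP+FN)
= 42/(42+10)
= 42/52 = 80.77%

80.77%


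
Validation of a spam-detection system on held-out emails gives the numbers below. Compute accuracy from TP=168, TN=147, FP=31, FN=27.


Accuracy = (TP+TN)/(TP+TN+FP+FN)
= (168+147)/(373)
= 315/373 = 84.45%

84.45%


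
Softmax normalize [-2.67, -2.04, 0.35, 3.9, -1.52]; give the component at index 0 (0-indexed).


Exponentials: e^-2.67=0.0693, e^-2.04=0.13, e^0.35=1.4191, e^3.9=49.4024, e^-1.52=0.2187
Sum = 51.2395
Softmax = [0.0014, 0.0025, 0.0277, 0.9641, 0.0043]
p[0] = 0.0693/51.2395 = 0.0014

0.0014


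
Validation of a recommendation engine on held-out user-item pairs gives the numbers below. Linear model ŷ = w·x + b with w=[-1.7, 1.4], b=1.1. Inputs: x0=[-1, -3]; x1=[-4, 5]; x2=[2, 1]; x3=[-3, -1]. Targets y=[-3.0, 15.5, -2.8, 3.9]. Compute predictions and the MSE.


ŷ0 = (-1.7)·(-1) + (1.4)·(-3) + 1.1 = -1.4
ŷ1 = (-1.7)·(-4) + (1.4)·(5) + 1.1 = 14.9
ŷ2 = (-1.7)·(2) + (1.4)·(1) + 1.1 = -0.9
ŷ3 = (-1.7)·(-3) + (1.4)·(-1) + 1.1 = 4.8
errors² = [2.56, 0.36, 3.61, 0.81]
MSE = 7.3400/4 = 1.835

1.835


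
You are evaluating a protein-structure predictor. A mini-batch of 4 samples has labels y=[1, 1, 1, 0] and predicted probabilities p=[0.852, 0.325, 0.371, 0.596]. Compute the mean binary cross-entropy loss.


L[0] = -ln(0.852) = 0.1602
L[1] = -ln(0.325) = 1.1239
L[2] = -ln(0.371) = 0.9916
L[3] = -ln(1-0.596) = -ln(0.404) = 0.9063
mean = (0.1602 + 1.1239 + 0.9916 + 0.9063)/4 = 0.7955

0.7955


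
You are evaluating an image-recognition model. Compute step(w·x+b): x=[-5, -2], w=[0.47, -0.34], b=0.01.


z = (-5)·(0.47) + (-2)·(-0.34) + 0.01
  = -1.66
step(z) = 0 (z<0)

0


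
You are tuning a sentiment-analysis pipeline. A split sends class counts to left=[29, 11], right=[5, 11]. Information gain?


Parent = [34, 22], H_parent = 0.9666
H_left = 0.8485 (n=40), H_right = 0.896 (n=16)
H_children = (40/56)·0.8485 + (16/56)·0.896 = 0.8621
IG = 0.9666 - 0.8621 = 0.1045

0.1045


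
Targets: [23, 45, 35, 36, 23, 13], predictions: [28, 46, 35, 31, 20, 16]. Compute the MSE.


Squared errors: (23-28)²=25, (45-46)²=1, (35-35)²=0, (36-31)²=25, (23-20)²=9, (13-16)²=9
Sum = 69
MSE = 69/6 = 23/2

23/2


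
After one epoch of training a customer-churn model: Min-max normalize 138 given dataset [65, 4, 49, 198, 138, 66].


min=4, max=198
(138-4)/(198-4) = 134/194 = 0.6907

0.6907


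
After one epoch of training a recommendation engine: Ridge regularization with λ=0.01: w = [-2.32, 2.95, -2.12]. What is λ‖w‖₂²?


‖w‖₂² = (-2.32)² + (2.95)² + (-2.12)²
     = 5.3824 + 8.7025 + 4.4944
     = 18.5793
λ·‖w‖₂² = 0.01·18.5793 = 0.185793

0.185793


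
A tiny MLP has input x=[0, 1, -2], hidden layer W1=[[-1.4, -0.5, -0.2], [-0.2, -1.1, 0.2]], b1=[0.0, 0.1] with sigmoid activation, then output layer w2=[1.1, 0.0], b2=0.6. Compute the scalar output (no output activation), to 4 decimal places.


z1[0] = (-1.4)·(0) + (-0.5)·(1) + (-0.2)·(-2) + 0.0 = -0.1
z1[1] = (-0.2)·(0) + (-1.1)·(1) + (0.2)·(-2) + 0.1 = -1.4
h = sigmoid(z1) = [0.475, 0.1978]
output = (1.1)·(0.475) + (0.0)·(0.1978) + 0.6 = 1.1225

1.1225


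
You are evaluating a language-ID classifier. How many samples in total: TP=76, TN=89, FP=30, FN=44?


Total = TP + TN + FP + FN
= 76 + 89 + 30 + 44
= 239
(Predicted positive: 106, predicted negative: 133)

239


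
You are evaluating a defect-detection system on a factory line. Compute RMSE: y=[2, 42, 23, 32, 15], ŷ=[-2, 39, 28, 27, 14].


MSE = 76/5 = 15.2
RMSE = √(76/5) = 3.8987

3.8987


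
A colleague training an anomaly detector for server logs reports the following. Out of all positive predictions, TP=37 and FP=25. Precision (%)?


Precision = TP/(TP+FP)
= 37/(37+25)
= 37/62 = 59.68%

59.68%


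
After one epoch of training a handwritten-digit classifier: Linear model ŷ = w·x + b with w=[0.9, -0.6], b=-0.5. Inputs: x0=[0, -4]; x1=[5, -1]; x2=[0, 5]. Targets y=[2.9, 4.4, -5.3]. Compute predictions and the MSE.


ŷ0 = (0.9)·(0) + (-0.6)·(-4) - 0.5 = 1.9
ŷ1 = (0.9)·(5) + (-0.6)·(-1) - 0.5 = 4.6
ŷ2 = (0.9)·(0) + (-0.6)·(5) - 0.5 = -3.5
errors² = [1.0, 0.04, 3.24]
MSE = 4.2800/3 = 1.4267

1.4267


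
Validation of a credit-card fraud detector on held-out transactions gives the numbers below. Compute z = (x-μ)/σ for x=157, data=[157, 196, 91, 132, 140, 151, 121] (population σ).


μ = 141.1429, σ = 30.1493
z = (157 - 141.1429)/30.1493 = 0.526

0.526


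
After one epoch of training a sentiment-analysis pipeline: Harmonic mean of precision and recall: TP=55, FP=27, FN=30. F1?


Precision = 55/82 = 0.6707
Recall = 55/85 = 0.6471
F1 = 2·P·R/(P+R) = 2·TP/(2·TP+FP+FN) = 110/(110+27+30) = 110/167 = 0.6587

0.6587


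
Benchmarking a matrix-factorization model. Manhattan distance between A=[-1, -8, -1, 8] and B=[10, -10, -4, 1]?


d = |-1-10| + |-8+ 10| + |-1+ 4| + |8-1|
  = 11 + 2 + 3 + 7
  = 23

23


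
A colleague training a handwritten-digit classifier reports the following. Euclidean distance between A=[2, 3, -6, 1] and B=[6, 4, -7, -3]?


d = √((2-6)² + (3-4)² + (-6+ 7)² + (1+ 3)²)
  = √(16 + 1 + 1 + 16)
  = √34 = 5.831

5.831


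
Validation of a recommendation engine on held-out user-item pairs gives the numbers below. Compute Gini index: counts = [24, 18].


Probabilities: [24/42, 18/42] ≈ [0.5714, 0.4286]
Σpᵢ² = (576 + 324)/42² = 900/1764
Gini = 1 - Σpᵢ² = 1 - 900/1764 = 0.4898

0.4898


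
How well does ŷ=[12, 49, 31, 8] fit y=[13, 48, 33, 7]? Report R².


ȳ = 25.25
SS_res = Σ(y-ŷ)² = 7
SS_tot = Σ(y-ȳ)² = 1060.75
R² = 1 - SS_res/SS_tot = 1 - 0.0066 = 0.9934

0.9934


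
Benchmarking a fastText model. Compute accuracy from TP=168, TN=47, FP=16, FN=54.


Accuracy = (TP+TN)/(TP+TN+FP+FN)
= (168+47)/(285)
= 215/285 = 75.44%

75.44%


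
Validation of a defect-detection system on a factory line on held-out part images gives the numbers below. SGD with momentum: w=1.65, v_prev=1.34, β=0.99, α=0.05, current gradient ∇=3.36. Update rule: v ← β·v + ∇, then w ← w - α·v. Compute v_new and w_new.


v_new = 0.99·1.34 + 3.36 = 1.3266 + 3.36 = 4.6866
w_new = 1.65 - 0.05·4.6866 = 1.65 - 0.23433 = 1.41567

v_new=4.6866, w_new=1.41567


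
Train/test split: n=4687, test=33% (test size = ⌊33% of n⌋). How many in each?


Test = ⌊4687·33/100⌋ = 1546
Train = 4687 - 1546 = 3141

Train: 3141, Test: 1546


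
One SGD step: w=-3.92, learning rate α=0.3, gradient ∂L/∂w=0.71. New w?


w_new = w - α·∇
= -3.92 - 0.3·0.71
= -3.92 - 0.213
= -4.133

-4.133


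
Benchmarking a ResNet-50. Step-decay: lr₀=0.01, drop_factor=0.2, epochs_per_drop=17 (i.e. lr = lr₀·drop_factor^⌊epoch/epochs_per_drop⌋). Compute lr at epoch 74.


n_drops = ⌊74/17⌋ = 4
lr = 0.01·0.2^4 = 0.01·0.0016 = 0.000016

0.000016


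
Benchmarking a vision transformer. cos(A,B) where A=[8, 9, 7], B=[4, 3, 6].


A·B = 8·4 + 9·3 + 7·6 = 101
‖A‖ = √194 = 13.9284, ‖B‖ = √61 = 7.8102
cos = 101/(√194·√61) = 101/√11834 = 0.9284

0.9284


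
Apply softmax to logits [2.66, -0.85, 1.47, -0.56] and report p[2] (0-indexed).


Exponentials: e^2.66=14.2963, e^-0.85=0.4274, e^1.47=4.3492, e^-0.56=0.5712
Sum = 19.6441
Softmax = [0.7278, 0.0218, 0.2214, 0.0291]
p[2] = 4.3492/19.6441 = 0.2214

0.2214


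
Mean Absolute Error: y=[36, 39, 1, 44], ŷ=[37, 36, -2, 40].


Absolute errors: |36-37|=1, |39-36|=3, |1+ 2|=3, |44-40|=4
Sum = 11
MAE = 11/4 = 11/4

11/4


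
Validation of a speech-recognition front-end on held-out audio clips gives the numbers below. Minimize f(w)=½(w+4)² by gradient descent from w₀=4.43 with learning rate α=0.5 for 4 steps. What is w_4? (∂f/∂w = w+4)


step 1: grad = 4.43+4 = 8.43; w = 4.43 - 0.5·(8.43) = 0.215
step 2: grad = 0.215+4 = 4.215; w = 0.215 - 0.5·(4.215) = -1.8925
step 3: grad = -1.8925+4 = 2.1075; w = -1.8925 - 0.5·(2.1075) = -2.94625
step 4: grad = -2.94625+4 = 1.05375; w = -2.94625 - 0.5·(1.05375) = -3.473125

-3.473125


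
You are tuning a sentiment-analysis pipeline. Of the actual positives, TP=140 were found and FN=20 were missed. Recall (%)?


Recall = TP/(TP+FN)
= 140/(140+20)
= 140/160 = 87.5%

87.5%


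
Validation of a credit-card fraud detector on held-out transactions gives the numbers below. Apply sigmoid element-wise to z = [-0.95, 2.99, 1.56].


σ(-0.95) = 1/(1+e^0.95) = 0.2789
σ(2.99) = 1/(1+e^-2.99) = 0.9521
σ(1.56) = 1/(1+e^-1.56) = 0.8264
result = [0.2789, 0.9521, 0.8264]

[0.2789, 0.9521, 0.8264]


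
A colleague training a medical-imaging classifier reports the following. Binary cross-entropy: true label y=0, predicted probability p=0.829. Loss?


BCE = -[y·ln(p) + (1-y)·ln(1-p)]
= -0 - 1·ln(1-0.829)
= -ln(0.171) = 1.7661

1.7661


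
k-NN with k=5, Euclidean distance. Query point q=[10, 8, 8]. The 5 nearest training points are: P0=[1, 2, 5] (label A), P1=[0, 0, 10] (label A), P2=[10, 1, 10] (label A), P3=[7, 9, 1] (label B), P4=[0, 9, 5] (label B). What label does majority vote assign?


d(q,P0) = 11.225  (label A)
d(q,P1) = 12.9615  (label A)
d(q,P2) = 7.2801  (label A)
d(q,P3) = 7.6811  (label B)
d(q,P4) = 10.4881  (label B)
Votes: A=3, B=2
Majority → A

A


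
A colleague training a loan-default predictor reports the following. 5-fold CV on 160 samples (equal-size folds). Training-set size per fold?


Fold size = 160/5 = 32
Training per fold = 160 - 32 = 128

128


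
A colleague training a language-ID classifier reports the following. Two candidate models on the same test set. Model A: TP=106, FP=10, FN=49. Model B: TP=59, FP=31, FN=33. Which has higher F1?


Model A: P=106/116=0.9138, R=106/155=0.6839, F1=2PR/(P+R)=2TP/(2TP+FP+FN)=212/271=0.7823
Model B: P=59/90=0.6556, R=59/92=0.6413, F1=2PR/(P+R)=2TP/(2TP+FP+FN)=118/182=0.6484
0.7823 > 0.6484 → Model A

Model A


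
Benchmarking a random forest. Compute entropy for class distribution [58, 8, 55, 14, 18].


Probabilities: [58/153, 8/153, 55/153, 14/153, 18/153] ≈ [0.3791, 0.0523, 0.3595, 0.0915, 0.1176]
H = -((58/153)·log₂(58/153) + (8/153)·log₂(8/153) + (55/153)·log₂(55/153) + (14/153)·log₂(14/153) + (18/153)·log₂(18/153))
  = 1.9626 bits

1.9626 bits


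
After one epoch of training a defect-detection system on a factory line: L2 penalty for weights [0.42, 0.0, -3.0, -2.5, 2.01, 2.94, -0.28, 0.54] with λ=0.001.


‖w‖₂² = (0.42)² + (0.0)² + (-3.0)² + (-2.5)² + (2.01)² + (2.94)² + (-0.28)² + (0.54)²
     = 0.1764 + 0 + 9 + 6.25 + 4.0401 + 8.6436 + 0.0784 + 0.2916
     = 28.4801
λ·‖w‖₂² = 0.001·28.4801 = 0.02848

0.02848


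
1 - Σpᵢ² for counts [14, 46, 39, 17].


Probabilities: [14/116, 46/116, 39/116, 17/116] ≈ [0.1207, 0.3966, 0.3362, 0.1466]
Σpᵢ² = (196 + 2116 + 1521 + 289)/116² = 4122/13456
Gini = 1 - Σpᵢ² = 1 - 4122/13456 = 0.6937

0.6937


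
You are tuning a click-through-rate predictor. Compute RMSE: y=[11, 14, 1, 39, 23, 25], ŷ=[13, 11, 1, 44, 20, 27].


MSE = 51/6 = 8.5
RMSE = √(51/6) = 2.9155

2.9155


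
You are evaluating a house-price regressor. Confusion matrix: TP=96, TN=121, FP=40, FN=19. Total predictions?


Total = TP + TN + FP + FN
= 96 + 121 + 40 + 19
= 276
(Predicted positive: 136, predicted negative: 140)

276


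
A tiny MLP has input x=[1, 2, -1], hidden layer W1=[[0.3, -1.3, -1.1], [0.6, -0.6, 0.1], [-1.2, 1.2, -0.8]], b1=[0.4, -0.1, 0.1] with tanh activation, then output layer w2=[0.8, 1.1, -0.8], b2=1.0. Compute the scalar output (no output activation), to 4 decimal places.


z1[0] = (0.3)·(1) + (-1.3)·(2) + (-1.1)·(-1) + 0.4 = -0.8
z1[1] = (0.6)·(1) + (-0.6)·(2) + (0.1)·(-1) - 0.1 = -0.8
z1[2] = (-1.2)·(1) + (1.2)·(2) + (-0.8)·(-1) + 0.1 = 2.1
h = tanh(z1) = [-0.664, -0.664, 0.9705]
output = (0.8)·(-0.664) + (1.1)·(-0.664) + (-0.8)·(0.9705) + 1.0 = -1.038

-1.038


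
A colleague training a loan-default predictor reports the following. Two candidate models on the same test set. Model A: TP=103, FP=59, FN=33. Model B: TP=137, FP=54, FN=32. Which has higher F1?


Model A: P=103/162=0.6358, R=103/136=0.7574, F1=2PR/(P+R)=2TP/(2TP+FP+FN)=206/298=0.6913
Model B: P=137/191=0.7173, R=137/169=0.8107, F1=2PR/(P+R)=2TP/(2TP+FP+FN)=274/360=0.7611
0.6913 < 0.7611 → Model B

Model B


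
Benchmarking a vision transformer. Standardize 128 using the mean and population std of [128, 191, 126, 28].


μ = 118.25, σ = 58.294
z = (128 - 118.25)/58.294 = 0.1673

0.1673


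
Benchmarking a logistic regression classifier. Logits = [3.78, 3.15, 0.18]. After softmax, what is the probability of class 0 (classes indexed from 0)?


Exponentials: e^3.78=43.816, e^3.15=23.3361, e^0.18=1.1972
Sum = 68.3493
Softmax = [0.6411, 0.3414, 0.0175]
p[0] = 43.816/68.3493 = 0.6411

0.6411


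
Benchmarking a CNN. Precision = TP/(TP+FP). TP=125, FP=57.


Precision = TP/(TP+FP)
= 125/(125+57)
= 125/182 = 68.68%

68.68%


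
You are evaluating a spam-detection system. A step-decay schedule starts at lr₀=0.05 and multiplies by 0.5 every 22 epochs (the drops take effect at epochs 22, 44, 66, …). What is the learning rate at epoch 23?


n_drops = ⌊23/22⌋ = 1
lr = 0.05·0.5^1 = 0.05·0.5 = 0.025

0.025


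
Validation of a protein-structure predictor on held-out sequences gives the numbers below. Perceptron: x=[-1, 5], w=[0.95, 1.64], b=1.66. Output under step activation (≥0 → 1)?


z = (-1)·(0.95) + (5)·(1.64) + 1.66
  = 8.91
step(z) = 1 (z≥0)

1


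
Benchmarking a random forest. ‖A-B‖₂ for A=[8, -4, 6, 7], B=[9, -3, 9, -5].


d = √((8-9)² + (-4+ 3)² + (6-9)² + (7+ 5)²)
  = √(1 + 1 + 9 + 144)
  = √155 = 12.4499

12.4499


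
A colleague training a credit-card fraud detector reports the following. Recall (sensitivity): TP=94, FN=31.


Recall = TP/(TP+FN)
= 94/(94+31)
= 94/125 = 75.2%

75.2%
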